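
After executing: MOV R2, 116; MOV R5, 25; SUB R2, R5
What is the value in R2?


Register state trace:
  MOV R2, 116  → R2 = 116
  MOV R5, 25  → R5 = 25
  SUB R2, R5  → R2 = 116 - 25 = 91
Final: R2 = 91

91


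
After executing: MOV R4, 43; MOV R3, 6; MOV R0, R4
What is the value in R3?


Register state trace:
  MOV R4, 43  → R4 = 43
  MOV R3, 6  → R3 = 6
  MOV R0, R4  → R0 = 43
Final: R3 = 6

6


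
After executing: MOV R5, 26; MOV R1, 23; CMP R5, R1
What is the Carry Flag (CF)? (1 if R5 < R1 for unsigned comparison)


Register state trace:
  MOV R5, 26  → R5 = 26
  MOV R1, 23  → R1 = 23
  CMP R5, R1  → unsigned 26 - 23: no borrow
  26 >= 23, so CF = 0
CF = 0

0


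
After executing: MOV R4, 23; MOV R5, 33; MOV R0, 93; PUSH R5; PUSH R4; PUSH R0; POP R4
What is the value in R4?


Stack trace (top is rightmost):
  MOV R4, 23  → R4 = 23
  MOV R5, 33  → R5 = 33
  MOV R0, 93  → R0 = 93
  PUSH R5  → stack: [33]
  PUSH R4  → stack: [33, 23]
  PUSH R0  → stack: [33, 23, 93]
  POP R4  → R4 = 93, stack: [33, 23]
Final: R4 = 93

93


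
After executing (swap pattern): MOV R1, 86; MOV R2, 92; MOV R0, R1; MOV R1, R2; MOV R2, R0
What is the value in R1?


Register state trace (swap pattern):
  MOV R1, 86  → R1 = 86
  MOV R2, 92  → R2 = 92
  MOV R0, R1  → R0 = 86  (save R1)
  MOV R1, R2  → R1 = 92  (R1 gets R2's value)
  MOV R2, R0  → R2 = 86  (R2 gets saved value)
Final: R1 = 92

92


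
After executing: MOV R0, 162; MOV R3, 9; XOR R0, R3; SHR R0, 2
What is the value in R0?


Register state trace:
  MOV R0, 162  → R0 = 162 (0b10100010)
  MOV R3, 9  → R3 = 9 (0b00001001)
  XOR R0, R3  → R0 = 162 XOR 9 = 171 (0b10101011)
  SHR R0, 2  → R0 = 171 >> 2 = 42
Final: R0 = 42

42


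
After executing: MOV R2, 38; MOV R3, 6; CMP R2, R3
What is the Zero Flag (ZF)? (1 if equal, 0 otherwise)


Register state trace:
  MOV R2, 38  → R2 = 38
  MOV R3, 6  → R3 = 6
  CMP R2, R3  → computes 38 - 6 = 32
  Result is nonzero, so values are not equal
ZF = 0

0


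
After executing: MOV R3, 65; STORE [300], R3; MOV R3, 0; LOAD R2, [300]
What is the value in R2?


Register and memory trace:
  MOV R3, 65  → R3 = 65
  STORE [300], R3  → mem[300] = 65
  MOV R3, 0  → R3 = 0
  LOAD R2, [300]  → R2 = mem[300] = 65
Final: R2 = 65

65


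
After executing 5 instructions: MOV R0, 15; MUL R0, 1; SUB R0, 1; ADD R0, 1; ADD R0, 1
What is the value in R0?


Register state trace:
  MOV R0, 15  → R0 = 15
  MUL R0, 1  → R0 = 15 * 1 = 15
  SUB R0, 1  → R0 = 15 - 1 = 14
  ADD R0, 1  → R0 = 14 + 1 = 15
  ADD R0, 1  → R0 = 15 + 1 = 16
Final: R0 = 16

16


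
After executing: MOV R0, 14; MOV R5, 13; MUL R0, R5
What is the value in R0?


Register state trace:
  MOV R0, 14  → R0 = 14
  MOV R5, 13  → R5 = 13
  MUL R0, R5  → R0 = 14 * 13 = 182
Final: R0 = 182

182


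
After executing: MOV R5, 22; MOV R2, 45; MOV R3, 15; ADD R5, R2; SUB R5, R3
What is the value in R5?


Register state trace:
  MOV R5, 22  → R5 = 22
  MOV R2, 45  → R2 = 45
  MOV R3, 15  → R3 = 15
  ADD R5, R2  → R5 = 22 + 45 = 67
  SUB R5, R3  → R5 = 67 - 15 = 52
Final: R5 = 52

52


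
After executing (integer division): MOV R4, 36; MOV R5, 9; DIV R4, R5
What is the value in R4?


Register state trace:
  MOV R4, 36  → R4 = 36
  MOV R5, 9  → R5 = 9
  DIV R4, R5  → R4 = 36 // 9 = 4
Final: R4 = 4

4


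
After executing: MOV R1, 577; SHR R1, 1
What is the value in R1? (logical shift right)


Register state trace:
  MOV R1, 577  → R1 = 577
  SHR R1, 1  → R1 = 577 >> 1 = 577 // 2^1 = 288
Final: R1 = 288

288


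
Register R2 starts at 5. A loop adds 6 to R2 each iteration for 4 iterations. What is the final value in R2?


Starting value: R2 = 5
  Iter 1: R2 = 5 + 6 = 11
  Iter 2: R2 = 11 + 6 = 17
  Iter 3: R2 = 17 + 6 = 23
  Iter 4: R2 = 23 + 6 = 29
Final: R2 = 29

29


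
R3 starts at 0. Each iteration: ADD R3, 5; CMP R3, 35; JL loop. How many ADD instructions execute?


Loop trace (R3 starts at 0, target 35, step 5):
  ADD #1: R3 = 0 + 5 = 5  → 5 < 35, loop
  ADD #2: R3 = 5 + 5 = 10  → 10 < 35, loop
  ADD #3: R3 = 10 + 5 = 15  → 15 < 35, loop
  ADD #4: R3 = 15 + 5 = 20  → 20 < 35, loop
  ADD #5: R3 = 20 + 5 = 25  → 25 < 35, loop
  ADD #6: R3 = 25 + 5 = 30  → 30 < 35, loop
  ADD #7: R3 = 30 + 5 = 35  → 35 >= 35, exit
Total ADD instructions: 7

7


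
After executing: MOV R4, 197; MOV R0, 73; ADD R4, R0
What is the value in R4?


Register state trace:
  MOV R4, 197  → R4 = 197
  MOV R0, 73  → R0 = 73
  ADD R4, R0  → R4 = 197 + 73 = 270
Final: R4 = 270

270


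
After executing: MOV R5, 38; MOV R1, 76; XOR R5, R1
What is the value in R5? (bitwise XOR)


Register state trace:
  MOV R5, 38  → R5 = 38 (0b00100110)
  MOV R1, 76  → R1 = 76 (0b01001100)
  XOR R5, R1  → R5 = 38 XOR 76 = 106 (0b01101010)
Final: R5 = 106

106


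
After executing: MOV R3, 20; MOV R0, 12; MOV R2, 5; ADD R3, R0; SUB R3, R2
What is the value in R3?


Register state trace:
  MOV R3, 20  → R3 = 20
  MOV R0, 12  → R0 = 12
  MOV R2, 5  → R2 = 5
  ADD R3, R0  → R3 = 20 + 12 = 32
  SUB R3, R2  → R3 = 32 - 5 = 27
Final: R3 = 27

27


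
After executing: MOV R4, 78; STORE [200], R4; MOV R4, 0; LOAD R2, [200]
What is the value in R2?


Register and memory trace:
  MOV R4, 78  → R4 = 78
  STORE [200], R4  → mem[200] = 78
  MOV R4, 0  → R4 = 0
  LOAD R2, [200]  → R2 = mem[200] = 78
Final: R2 = 78

78


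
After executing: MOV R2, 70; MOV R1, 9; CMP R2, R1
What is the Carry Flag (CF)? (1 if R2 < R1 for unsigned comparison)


Register state trace:
  MOV R2, 70  → R2 = 70
  MOV R1, 9  → R1 = 9
  CMP R2, R1  → unsigned 70 - 9: no borrow
  70 >= 9, so CF = 0
CF = 0

0


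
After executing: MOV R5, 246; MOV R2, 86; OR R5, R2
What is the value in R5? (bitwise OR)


Register state trace:
  MOV R5, 246  → R5 = 246 (0b11110110)
  MOV R2, 86  → R2 = 86 (0b01010110)
  OR R5, R2   → R5 = 246 OR 86 = 246 (0b11110110)
Final: R5 = 246

246


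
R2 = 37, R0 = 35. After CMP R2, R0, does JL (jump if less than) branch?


Trace:
  R2 = 37, R0 = 35
  CMP R2, R0  → compares 37 vs 35
  JL checks: is 37 less than 35?
  37 > 35, so condition is false
Branch taken: No

No


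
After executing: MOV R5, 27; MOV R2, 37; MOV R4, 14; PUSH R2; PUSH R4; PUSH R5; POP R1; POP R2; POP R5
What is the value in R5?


Stack trace (top is rightmost):
  MOV R5, 27  → R5 = 27
  MOV R2, 37  → R2 = 37
  MOV R4, 14  → R4 = 14
  PUSH R2  → stack: [37]
  PUSH R4  → stack: [37, 14]
  PUSH R5  → stack: [37, 14, 27]
  POP R1  → R1 = 27, stack: [37, 14]
  POP R2  → R2 = 14, stack: [37]
  POP R5  → R5 = 37, stack: []
Final: R5 = 37

37


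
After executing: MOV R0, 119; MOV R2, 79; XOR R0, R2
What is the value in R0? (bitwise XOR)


Register state trace:
  MOV R0, 119  → R0 = 119 (0b01110111)
  MOV R2, 79  → R2 = 79 (0b01001111)
  XOR R0, R2  → R0 = 119 XOR 79 = 56 (0b00111000)
Final: R0 = 56

56


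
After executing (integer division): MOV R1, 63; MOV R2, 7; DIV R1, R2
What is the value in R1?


Register state trace:
  MOV R1, 63  → R1 = 63
  MOV R2, 7  → R2 = 7
  DIV R1, R2  → R1 = 63 // 7 = 9
Final: R1 = 9

9


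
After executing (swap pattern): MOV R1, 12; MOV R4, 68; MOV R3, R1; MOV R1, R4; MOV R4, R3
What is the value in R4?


Register state trace (swap pattern):
  MOV R1, 12  → R1 = 12
  MOV R4, 68  → R4 = 68
  MOV R3, R1  → R3 = 12  (save R1)
  MOV R1, R4  → R1 = 68  (R1 gets R4's value)
  MOV R4, R3  → R4 = 12  (R4 gets saved value)
Final: R4 = 12

12


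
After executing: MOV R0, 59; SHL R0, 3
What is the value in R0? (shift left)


Register state trace:
  MOV R0, 59  → R0 = 59
  SHL R0, 3  → R0 = 59 << 3 = 59 * 2^3 = 472
Final: R0 = 472

472


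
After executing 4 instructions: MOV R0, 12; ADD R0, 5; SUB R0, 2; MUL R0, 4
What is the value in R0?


Register state trace:
  MOV R0, 12  → R0 = 12
  ADD R0, 5  → R0 = 12 + 5 = 17
  SUB R0, 2  → R0 = 17 - 2 = 15
  MUL R0, 4  → R0 = 15 * 4 = 60
Final: R0 = 60

60


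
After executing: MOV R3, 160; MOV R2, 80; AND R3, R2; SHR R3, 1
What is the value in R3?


Register state trace:
  MOV R3, 160  → R3 = 160 (0b10100000)
  MOV R2, 80  → R2 = 80 (0b01010000)
  AND R3, R2  → R3 = 160 AND 80 = 0 (0b00000000)
  SHR R3, 1  → R3 = 0 >> 1 = 0
Final: R3 = 0

0


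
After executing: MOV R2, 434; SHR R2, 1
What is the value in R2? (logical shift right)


Register state trace:
  MOV R2, 434  → R2 = 434
  SHR R2, 1  → R2 = 434 >> 1 = 434 // 2^1 = 217
Final: R2 = 217

217


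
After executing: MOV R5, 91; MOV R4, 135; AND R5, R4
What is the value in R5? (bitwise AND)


Register state trace:
  MOV R5, 91  → R5 = 91 (0b01011011)
  MOV R4, 135  → R4 = 135 (0b10000111)
  AND R5, R4  → R5 = 91 AND 135 = 3 (0b00000011)
Final: R5 = 3

3


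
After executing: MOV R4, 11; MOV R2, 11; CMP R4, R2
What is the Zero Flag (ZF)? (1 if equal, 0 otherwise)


Register state trace:
  MOV R4, 11  → R4 = 11
  MOV R2, 11  → R2 = 11
  CMP R4, R2  → computes 11 - 11 = 0
  Result is zero, so values are equal
ZF = 1

1


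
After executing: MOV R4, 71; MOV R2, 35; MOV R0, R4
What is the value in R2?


Register state trace:
  MOV R4, 71  → R4 = 71
  MOV R2, 35  → R2 = 35
  MOV R0, R4  → R0 = 71
Final: R2 = 35

35


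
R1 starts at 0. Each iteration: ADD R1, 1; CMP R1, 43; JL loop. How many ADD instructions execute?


Loop trace (R1 starts at 0, target 43, step 1):
  ADD #1: R1 = 0 + 1 = 1  → 1 < 43, loop
  ADD #2: R1 = 1 + 1 = 2  → 2 < 43, loop
  ADD #3: R1 = 2 + 1 = 3  → 3 < 43, loop
  ADD #4: R1 = 3 + 1 = 4  → 4 < 43, loop
  ADD #5: R1 = 4 + 1 = 5  → 5 < 43, loop
  ADD #6: R1 = 5 + 1 = 6  → 6 < 43, loop
  ADD #7: R1 = 6 + 1 = 7  → 7 < 43, loop
  ADD #8: R1 = 7 + 1 = 8  → 8 < 43, loop
  ADD #9: R1 = 8 + 1 = 9  → 9 < 43, loop
  ADD #10: R1 = 9 + 1 = 10  → 10 < 43, loop
  ADD #11: R1 = 10 + 1 = 11  → 11 < 43, loop
  ADD #12: R1 = 11 + 1 = 12  → 12 < 43, loop
  ADD #13: R1 = 12 + 1 = 13  → 13 < 43, loop
  ADD #14: R1 = 13 + 1 = 14  → 14 < 43, loop
  ADD #15: R1 = 14 + 1 = 15  → 15 < 43, loop
  ADD #16: R1 = 15 + 1 = 16  → 16 < 43, loop
  ADD #17: R1 = 16 + 1 = 17  → 17 < 43, loop
  ADD #18: R1 = 17 + 1 = 18  → 18 < 43, loop
  ADD #19: R1 = 18 + 1 = 19  → 19 < 43, loop
  ADD #20: R1 = 19 + 1 = 20  → 20 < 43, loop
  ADD #21: R1 = 20 + 1 = 21  → 21 < 43, loop
  ADD #22: R1 = 21 + 1 = 22  → 22 < 43, loop
  ADD #23: R1 = 22 + 1 = 23  → 23 < 43, loop
  ADD #24: R1 = 23 + 1 = 24  → 24 < 43, loop
  ADD #25: R1 = 24 + 1 = 25  → 25 < 43, loop
  ADD #26: R1 = 25 + 1 = 26  → 26 < 43, loop
  ADD #27: R1 = 26 + 1 = 27  → 27 < 43, loop
  ADD #28: R1 = 27 + 1 = 28  → 28 < 43, loop
  ADD #29: R1 = 28 + 1 = 29  → 29 < 43, loop
  ADD #30: R1 = 29 + 1 = 30  → 30 < 43, loop
  ADD #31: R1 = 30 + 1 = 31  → 31 < 43, loop
  ADD #32: R1 = 31 + 1 = 32  → 32 < 43, loop
  ADD #33: R1 = 32 + 1 = 33  → 33 < 43, loop
  ADD #34: R1 = 33 + 1 = 34  → 34 < 43, loop
  ADD #35: R1 = 34 + 1 = 35  → 35 < 43, loop
  ADD #36: R1 = 35 + 1 = 36  → 36 < 43, loop
  ADD #37: R1 = 36 + 1 = 37  → 37 < 43, loop
  ADD #38: R1 = 37 + 1 = 38  → 38 < 43, loop
  ADD #39: R1 = 38 + 1 = 39  → 39 < 43, loop
  ADD #40: R1 = 39 + 1 = 40  → 40 < 43, loop
  ADD #41: R1 = 40 + 1 = 41  → 41 < 43, loop
  ADD #42: R1 = 41 + 1 = 42  → 42 < 43, loop
  ADD #43: R1 = 42 + 1 = 43  → 43 >= 43, exit
Total ADD instructions: 43

43


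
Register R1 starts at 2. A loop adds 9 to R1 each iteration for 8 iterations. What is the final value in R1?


Starting value: R1 = 2
  Iter 1: R1 = 2 + 9 = 11
  Iter 2: R1 = 11 + 9 = 20
  Iter 3: R1 = 20 + 9 = 29
  Iter 4: R1 = 29 + 9 = 38
  Iter 5: R1 = 38 + 9 = 47
  Iter 6: R1 = 47 + 9 = 56
  Iter 7: R1 = 56 + 9 = 65
  Iter 8: R1 = 65 + 9 = 74
Final: R1 = 74

74


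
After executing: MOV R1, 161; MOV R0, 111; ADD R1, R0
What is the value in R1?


Register state trace:
  MOV R1, 161  → R1 = 161
  MOV R0, 111  → R0 = 111
  ADD R1, R0  → R1 = 161 + 111 = 272
Final: R1 = 272

272


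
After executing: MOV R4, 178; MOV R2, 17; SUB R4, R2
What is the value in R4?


Register state trace:
  MOV R4, 178  → R4 = 178
  MOV R2, 17  → R2 = 17
  SUB R4, R2  → R4 = 178 - 17 = 161
Final: R4 = 161

161


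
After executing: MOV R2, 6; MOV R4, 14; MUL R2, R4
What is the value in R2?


Register state trace:
  MOV R2, 6  → R2 = 6
  MOV R4, 14  → R4 = 14
  MUL R2, R4  → R2 = 6 * 14 = 84
Final: R2 = 84

84


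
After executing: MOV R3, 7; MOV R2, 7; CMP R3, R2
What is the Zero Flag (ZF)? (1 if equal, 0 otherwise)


Register state trace:
  MOV R3, 7  → R3 = 7
  MOV R2, 7  → R2 = 7
  CMP R3, R2  → computes 7 - 7 = 0
  Result is zero, so values are equal
ZF = 1

1


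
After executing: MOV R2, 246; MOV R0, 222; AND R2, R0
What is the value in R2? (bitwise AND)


Register state trace:
  MOV R2, 246  → R2 = 246 (0b11110110)
  MOV R0, 222  → R0 = 222 (0b11011110)
  AND R2, R0  → R2 = 246 AND 222 = 214 (0b11010110)
Final: R2 = 214

214


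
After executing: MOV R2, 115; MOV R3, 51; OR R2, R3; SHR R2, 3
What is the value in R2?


Register state trace:
  MOV R2, 115  → R2 = 115 (0b01110011)
  MOV R3, 51  → R3 = 51 (0b00110011)
  OR R2, R3  → R2 = 115 OR 51 = 115 (0b01110011)
  SHR R2, 3  → R2 = 115 >> 3 = 14
Final: R2 = 14

14


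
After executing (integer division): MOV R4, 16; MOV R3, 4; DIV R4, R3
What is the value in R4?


Register state trace:
  MOV R4, 16  → R4 = 16
  MOV R3, 4  → R3 = 4
  DIV R4, R3  → R4 = 16 // 4 = 4
Final: R4 = 4

4


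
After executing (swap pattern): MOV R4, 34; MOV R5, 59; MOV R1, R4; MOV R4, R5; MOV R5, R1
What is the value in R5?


Register state trace (swap pattern):
  MOV R4, 34  → R4 = 34
  MOV R5, 59  → R5 = 59
  MOV R1, R4  → R1 = 34  (save R4)
  MOV R4, R5  → R4 = 59  (R4 gets R5's value)
  MOV R5, R1  → R5 = 34  (R5 gets saved value)
Final: R5 = 34

34


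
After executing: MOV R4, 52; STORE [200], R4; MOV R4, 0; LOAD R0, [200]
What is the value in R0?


Register and memory trace:
  MOV R4, 52  → R4 = 52
  STORE [200], R4  → mem[200] = 52
  MOV R4, 0  → R4 = 0
  LOAD R0, [200]  → R0 = mem[200] = 52
Final: R0 = 52

52


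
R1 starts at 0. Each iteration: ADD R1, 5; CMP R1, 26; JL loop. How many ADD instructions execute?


Loop trace (R1 starts at 0, target 26, step 5):
  ADD #1: R1 = 0 + 5 = 5  → 5 < 26, loop
  ADD #2: R1 = 5 + 5 = 10  → 10 < 26, loop
  ADD #3: R1 = 10 + 5 = 15  → 15 < 26, loop
  ADD #4: R1 = 15 + 5 = 20  → 20 < 26, loop
  ADD #5: R1 = 20 + 5 = 25  → 25 < 26, loop
  ADD #6: R1 = 25 + 5 = 30  → 30 >= 26, exit
Total ADD instructions: 6

6


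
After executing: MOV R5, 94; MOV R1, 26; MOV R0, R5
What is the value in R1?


Register state trace:
  MOV R5, 94  → R5 = 94
  MOV R1, 26  → R1 = 26
  MOV R0, R5  → R0 = 94
Final: R1 = 26

26


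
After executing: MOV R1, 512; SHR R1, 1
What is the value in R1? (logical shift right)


Register state trace:
  MOV R1, 512  → R1 = 512
  SHR R1, 1  → R1 = 512 >> 1 = 512 // 2^1 = 256
Final: R1 = 256

256


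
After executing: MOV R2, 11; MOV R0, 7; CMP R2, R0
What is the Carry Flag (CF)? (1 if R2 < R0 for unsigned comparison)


Register state trace:
  MOV R2, 11  → R2 = 11
  MOV R0, 7  → R0 = 7
  CMP R2, R0  → unsigned 11 - 7: no borrow
  11 >= 7, so CF = 0
CF = 0

0


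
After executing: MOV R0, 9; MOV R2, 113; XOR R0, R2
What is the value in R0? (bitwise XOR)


Register state trace:
  MOV R0, 9  → R0 = 9 (0b00001001)
  MOV R2, 113  → R2 = 113 (0b01110001)
  XOR R0, R2  → R0 = 9 XOR 113 = 120 (0b01111000)
Final: R0 = 120

120


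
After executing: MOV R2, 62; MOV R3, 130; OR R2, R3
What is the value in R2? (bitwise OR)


Register state trace:
  MOV R2, 62  → R2 = 62 (0b00111110)
  MOV R3, 130  → R3 = 130 (0b10000010)
  OR R2, R3   → R2 = 62 OR 130 = 190 (0b10111110)
Final: R2 = 190

190


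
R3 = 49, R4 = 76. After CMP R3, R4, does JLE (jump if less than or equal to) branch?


Trace:
  R3 = 49, R4 = 76
  CMP R3, R4  → compares 49 vs 76
  JLE checks: is 49 less than or equal to 76?
  49 < 76, so condition is true
Branch taken: Yes

Yes


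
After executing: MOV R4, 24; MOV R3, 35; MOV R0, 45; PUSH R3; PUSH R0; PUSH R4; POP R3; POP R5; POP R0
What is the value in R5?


Stack trace (top is rightmost):
  MOV R4, 24  → R4 = 24
  MOV R3, 35  → R3 = 35
  MOV R0, 45  → R0 = 45
  PUSH R3  → stack: [35]
  PUSH R0  → stack: [35, 45]
  PUSH R4  → stack: [35, 45, 24]
  POP R3  → R3 = 24, stack: [35, 45]
  POP R5  → R5 = 45, stack: [35]
  POP R0  → R0 = 35, stack: []
Final: R5 = 45

45


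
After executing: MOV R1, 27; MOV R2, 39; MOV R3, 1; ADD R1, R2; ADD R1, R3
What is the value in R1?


Register state trace:
  MOV R1, 27  → R1 = 27
  MOV R2, 39  → R2 = 39
  MOV R3, 1  → R3 = 1
  ADD R1, R2  → R1 = 27 + 39 = 66
  ADD R1, R3  → R1 = 66 + 1 = 67
Final: R1 = 67

67


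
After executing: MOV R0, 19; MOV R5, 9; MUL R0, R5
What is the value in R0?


Register state trace:
  MOV R0, 19  → R0 = 19
  MOV R5, 9  → R5 = 9
  MUL R0, R5  → R0 = 19 * 9 = 171
Final: R0 = 171

171


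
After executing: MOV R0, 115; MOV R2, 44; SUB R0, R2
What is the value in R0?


Register state trace:
  MOV R0, 115  → R0 = 115
  MOV R2, 44  → R2 = 44
  SUB R0, R2  → R0 = 115 - 44 = 71
Final: R0 = 71

71


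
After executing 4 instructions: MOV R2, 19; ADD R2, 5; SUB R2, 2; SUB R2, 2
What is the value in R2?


Register state trace:
  MOV R2, 19  → R2 = 19
  ADD R2, 5  → R2 = 19 + 5 = 24
  SUB R2, 2  → R2 = 24 - 2 = 22
  SUB R2, 2  → R2 = 22 - 2 = 20
Final: R2 = 20

20


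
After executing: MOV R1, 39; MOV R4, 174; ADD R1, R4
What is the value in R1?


Register state trace:
  MOV R1, 39  → R1 = 39
  MOV R4, 174  → R4 = 174
  ADD R1, R4  → R1 = 39 + 174 = 213
Final: R1 = 213

213


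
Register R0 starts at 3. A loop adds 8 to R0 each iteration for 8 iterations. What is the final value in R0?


Starting value: R0 = 3
  Iter 1: R0 = 3 + 8 = 11
  Iter 2: R0 = 11 + 8 = 19
  Iter 3: R0 = 19 + 8 = 27
  Iter 4: R0 = 27 + 8 = 35
  Iter 5: R0 = 35 + 8 = 43
  Iter 6: R0 = 43 + 8 = 51
  Iter 7: R0 = 51 + 8 = 59
  Iter 8: R0 = 59 + 8 = 67
Final: R0 = 67

67


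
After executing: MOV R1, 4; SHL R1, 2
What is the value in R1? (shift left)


Register state trace:
  MOV R1, 4  → R1 = 4
  SHL R1, 2  → R1 = 4 << 2 = 4 * 2^2 = 16
Final: R1 = 16

16


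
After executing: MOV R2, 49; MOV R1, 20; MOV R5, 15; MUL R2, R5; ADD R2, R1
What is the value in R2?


Register state trace:
  MOV R2, 49  → R2 = 49
  MOV R1, 20  → R1 = 20
  MOV R5, 15  → R5 = 15
  MUL R2, R5  → R2 = 49 * 15 = 735
  ADD R2, R1  → R2 = 735 + 20 = 755
Final: R2 = 755

755


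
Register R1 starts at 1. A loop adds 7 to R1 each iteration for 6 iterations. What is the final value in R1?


Starting value: R1 = 1
  Iter 1: R1 = 1 + 7 = 8
  Iter 2: R1 = 8 + 7 = 15
  Iter 3: R1 = 15 + 7 = 22
  Iter 4: R1 = 22 + 7 = 29
  Iter 5: R1 = 29 + 7 = 36
  Iter 6: R1 = 36 + 7 = 43
Final: R1 = 43

43


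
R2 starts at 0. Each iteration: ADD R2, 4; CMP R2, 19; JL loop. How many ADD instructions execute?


Loop trace (R2 starts at 0, target 19, step 4):
  ADD #1: R2 = 0 + 4 = 4  → 4 < 19, loop
  ADD #2: R2 = 4 + 4 = 8  → 8 < 19, loop
  ADD #3: R2 = 8 + 4 = 12  → 12 < 19, loop
  ADD #4: R2 = 12 + 4 = 16  → 16 < 19, loop
  ADD #5: R2 = 16 + 4 = 20  → 20 >= 19, exit
Total ADD instructions: 5

5


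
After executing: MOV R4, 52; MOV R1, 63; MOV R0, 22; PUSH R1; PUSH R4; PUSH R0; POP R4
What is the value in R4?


Stack trace (top is rightmost):
  MOV R4, 52  → R4 = 52
  MOV R1, 63  → R1 = 63
  MOV R0, 22  → R0 = 22
  PUSH R1  → stack: [63]
  PUSH R4  → stack: [63, 52]
  PUSH R0  → stack: [63, 52, 22]
  POP R4  → R4 = 22, stack: [63, 52]
Final: R4 = 22

22


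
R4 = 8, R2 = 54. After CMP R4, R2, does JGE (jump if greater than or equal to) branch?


Trace:
  R4 = 8, R2 = 54
  CMP R4, R2  → compares 8 vs 54
  JGE checks: is 8 greater than or equal to 54?
  8 < 54, so condition is false
Branch taken: No

No


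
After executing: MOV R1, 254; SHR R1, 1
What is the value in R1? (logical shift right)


Register state trace:
  MOV R1, 254  → R1 = 254
  SHR R1, 1  → R1 = 254 >> 1 = 254 // 2^1 = 127
Final: R1 = 127

127


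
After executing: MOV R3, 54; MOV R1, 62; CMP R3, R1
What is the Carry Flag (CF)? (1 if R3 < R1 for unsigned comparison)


Register state trace:
  MOV R3, 54  → R3 = 54
  MOV R1, 62  → R1 = 62
  CMP R3, R1  → unsigned 54 - 62: borrow occurs
  54 < 62, so CF = 1
CF = 1

1


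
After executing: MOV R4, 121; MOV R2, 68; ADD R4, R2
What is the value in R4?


Register state trace:
  MOV R4, 121  → R4 = 121
  MOV R2, 68  → R2 = 68
  ADD R4, R2  → R4 = 121 + 68 = 189
Final: R4 = 189

189


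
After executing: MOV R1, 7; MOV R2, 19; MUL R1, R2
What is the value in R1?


Register state trace:
  MOV R1, 7  → R1 = 7
  MOV R2, 19  → R2 = 19
  MUL R1, R2  → R1 = 7 * 19 = 133
Final: R1 = 133

133


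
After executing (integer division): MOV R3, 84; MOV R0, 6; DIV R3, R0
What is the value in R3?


Register state trace:
  MOV R3, 84  → R3 = 84
  MOV R0, 6  → R0 = 6
  DIV R3, R0  → R3 = 84 // 6 = 14
Final: R3 = 14

14


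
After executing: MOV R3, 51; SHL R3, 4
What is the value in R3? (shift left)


Register state trace:
  MOV R3, 51  → R3 = 51
  SHL R3, 4  → R3 = 51 << 4 = 51 * 2^4 = 816
Final: R3 = 816

816


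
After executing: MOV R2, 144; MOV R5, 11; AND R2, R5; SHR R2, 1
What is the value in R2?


Register state trace:
  MOV R2, 144  → R2 = 144 (0b10010000)
  MOV R5, 11  → R5 = 11 (0b00001011)
  AND R2, R5  → R2 = 144 AND 11 = 0 (0b00000000)
  SHR R2, 1  → R2 = 0 >> 1 = 0
Final: R2 = 0

0


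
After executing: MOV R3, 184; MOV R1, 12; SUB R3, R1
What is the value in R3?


Register state trace:
  MOV R3, 184  → R3 = 184
  MOV R1, 12  → R1 = 12
  SUB R3, R1  → R3 = 184 - 12 = 172
Final: R3 = 172

172


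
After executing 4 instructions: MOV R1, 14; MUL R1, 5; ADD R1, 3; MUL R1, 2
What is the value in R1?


Register state trace:
  MOV R1, 14  → R1 = 14
  MUL R1, 5  → R1 = 14 * 5 = 70
  ADD R1, 3  → R1 = 70 + 3 = 73
  MUL R1, 2  → R1 = 73 * 2 = 146
Final: R1 = 146

146


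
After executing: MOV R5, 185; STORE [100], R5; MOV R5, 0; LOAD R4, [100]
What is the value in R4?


Register and memory trace:
  MOV R5, 185  → R5 = 185
  STORE [100], R5  → mem[100] = 185
  MOV R5, 0  → R5 = 0
  LOAD R4, [100]  → R4 = mem[100] = 185
Final: R4 = 185

185


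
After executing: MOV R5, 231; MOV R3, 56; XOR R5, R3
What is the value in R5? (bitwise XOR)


Register state trace:
  MOV R5, 231  → R5 = 231 (0b11100111)
  MOV R3, 56  → R3 = 56 (0b00111000)
  XOR R5, R3  → R5 = 231 XOR 56 = 223 (0b11011111)
Final: R5 = 223

223


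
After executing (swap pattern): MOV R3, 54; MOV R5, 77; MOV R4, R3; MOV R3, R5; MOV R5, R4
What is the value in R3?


Register state trace (swap pattern):
  MOV R3, 54  → R3 = 54
  MOV R5, 77  → R5 = 77
  MOV R4, R3  → R4 = 54  (save R3)
  MOV R3, R5  → R3 = 77  (R3 gets R5's value)
  MOV R5, R4  → R5 = 54  (R5 gets saved value)
Final: R3 = 77

77


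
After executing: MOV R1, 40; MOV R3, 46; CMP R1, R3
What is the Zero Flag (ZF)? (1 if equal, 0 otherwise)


Register state trace:
  MOV R1, 40  → R1 = 40
  MOV R3, 46  → R3 = 46
  CMP R1, R3  → computes 40 - 46 = -6
  Result is nonzero, so values are not equal
ZF = 0

0


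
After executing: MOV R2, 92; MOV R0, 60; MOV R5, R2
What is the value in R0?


Register state trace:
  MOV R2, 92  → R2 = 92
  MOV R0, 60  → R0 = 60
  MOV R5, R2  → R5 = 92
Final: R0 = 60

60


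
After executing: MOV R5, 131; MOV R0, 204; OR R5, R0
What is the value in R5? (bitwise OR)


Register state trace:
  MOV R5, 131  → R5 = 131 (0b10000011)
  MOV R0, 204  → R0 = 204 (0b11001100)
  OR R5, R0   → R5 = 131 OR 204 = 207 (0b11001111)
Final: R5 = 207

207


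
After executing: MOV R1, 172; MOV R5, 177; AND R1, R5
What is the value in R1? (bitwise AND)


Register state trace:
  MOV R1, 172  → R1 = 172 (0b10101100)
  MOV R5, 177  → R5 = 177 (0b10110001)
  AND R1, R5  → R1 = 172 AND 177 = 160 (0b10100000)
Final: R1 = 160

160


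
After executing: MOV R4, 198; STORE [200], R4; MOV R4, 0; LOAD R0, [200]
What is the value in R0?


Register and memory trace:
  MOV R4, 198  → R4 = 198
  STORE [200], R4  → mem[200] = 198
  MOV R4, 0  → R4 = 0
  LOAD R0, [200]  → R0 = mem[200] = 198
Final: R0 = 198

198


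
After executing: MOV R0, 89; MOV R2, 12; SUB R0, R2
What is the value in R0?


Register state trace:
  MOV R0, 89  → R0 = 89
  MOV R2, 12  → R2 = 12
  SUB R0, R2  → R0 = 89 - 12 = 77
Final: R0 = 77

77


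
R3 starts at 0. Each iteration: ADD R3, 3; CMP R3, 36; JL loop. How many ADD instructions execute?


Loop trace (R3 starts at 0, target 36, step 3):
  ADD #1: R3 = 0 + 3 = 3  → 3 < 36, loop
  ADD #2: R3 = 3 + 3 = 6  → 6 < 36, loop
  ADD #3: R3 = 6 + 3 = 9  → 9 < 36, loop
  ADD #4: R3 = 9 + 3 = 12  → 12 < 36, loop
  ADD #5: R3 = 12 + 3 = 15  → 15 < 36, loop
  ADD #6: R3 = 15 + 3 = 18  → 18 < 36, loop
  ADD #7: R3 = 18 + 3 = 21  → 21 < 36, loop
  ADD #8: R3 = 21 + 3 = 24  → 24 < 36, loop
  ADD #9: R3 = 24 + 3 = 27  → 27 < 36, loop
  ADD #10: R3 = 27 + 3 = 30  → 30 < 36, loop
  ADD #11: R3 = 30 + 3 = 33  → 33 < 36, loop
  ADD #12: R3 = 33 + 3 = 36  → 36 >= 36, exit
Total ADD instructions: 12

12


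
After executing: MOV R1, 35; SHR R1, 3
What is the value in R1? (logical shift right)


Register state trace:
  MOV R1, 35  → R1 = 35
  SHR R1, 3  → R1 = 35 >> 3 = 35 // 2^3 = 4
Final: R1 = 4

4


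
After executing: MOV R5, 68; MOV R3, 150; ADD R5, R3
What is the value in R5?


Register state trace:
  MOV R5, 68  → R5 = 68
  MOV R3, 150  → R3 = 150
  ADD R5, R3  → R5 = 68 + 150 = 218
Final: R5 = 218

218


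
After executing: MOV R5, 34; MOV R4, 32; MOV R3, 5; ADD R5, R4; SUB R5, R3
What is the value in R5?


Register state trace:
  MOV R5, 34  → R5 = 34
  MOV R4, 32  → R4 = 32
  MOV R3, 5  → R3 = 5
  ADD R5, R4  → R5 = 34 + 32 = 66
  SUB R5, R3  → R5 = 66 - 5 = 61
Final: R5 = 61

61


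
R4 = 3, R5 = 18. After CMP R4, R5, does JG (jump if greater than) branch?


Trace:
  R4 = 3, R5 = 18
  CMP R4, R5  → compares 3 vs 18
  JG checks: is 3 greater than 18?
  3 < 18, so condition is false
Branch taken: No

No


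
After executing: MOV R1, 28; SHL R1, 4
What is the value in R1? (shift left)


Register state trace:
  MOV R1, 28  → R1 = 28
  SHL R1, 4  → R1 = 28 << 4 = 28 * 2^4 = 448
Final: R1 = 448

448


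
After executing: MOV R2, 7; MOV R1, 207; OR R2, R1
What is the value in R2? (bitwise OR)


Register state trace:
  MOV R2, 7  → R2 = 7 (0b00000111)
  MOV R1, 207  → R1 = 207 (0b11001111)
  OR R2, R1   → R2 = 7 OR 207 = 207 (0b11001111)
Final: R2 = 207

207


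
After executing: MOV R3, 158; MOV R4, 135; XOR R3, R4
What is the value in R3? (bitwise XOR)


Register state trace:
  MOV R3, 158  → R3 = 158 (0b10011110)
  MOV R4, 135  → R4 = 135 (0b10000111)
  XOR R3, R4  → R3 = 158 XOR 135 = 25 (0b00011001)
Final: R3 = 25

25


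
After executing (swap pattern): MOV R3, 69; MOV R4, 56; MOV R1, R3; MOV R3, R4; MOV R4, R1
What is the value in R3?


Register state trace (swap pattern):
  MOV R3, 69  → R3 = 69
  MOV R4, 56  → R4 = 56
  MOV R1, R3  → R1 = 69  (save R3)
  MOV R3, R4  → R3 = 56  (R3 gets R4's value)
  MOV R4, R1  → R4 = 69  (R4 gets saved value)
Final: R3 = 56

56


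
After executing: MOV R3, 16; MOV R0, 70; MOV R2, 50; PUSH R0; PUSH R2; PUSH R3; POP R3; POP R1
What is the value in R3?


Stack trace (top is rightmost):
  MOV R3, 16  → R3 = 16
  MOV R0, 70  → R0 = 70
  MOV R2, 50  → R2 = 50
  PUSH R0  → stack: [70]
  PUSH R2  → stack: [70, 50]
  PUSH R3  → stack: [70, 50, 16]
  POP R3  → R3 = 16, stack: [70, 50]
  POP R1  → R1 = 50, stack: [70]
Final: R3 = 16

16


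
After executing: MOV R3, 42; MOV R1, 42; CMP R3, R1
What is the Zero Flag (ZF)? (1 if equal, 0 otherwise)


Register state trace:
  MOV R3, 42  → R3 = 42
  MOV R1, 42  → R1 = 42
  CMP R3, R1  → computes 42 - 42 = 0
  Result is zero, so values are equal
ZF = 1

1


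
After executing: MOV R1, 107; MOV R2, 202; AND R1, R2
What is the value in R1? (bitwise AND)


Register state trace:
  MOV R1, 107  → R1 = 107 (0b01101011)
  MOV R2, 202  → R2 = 202 (0b11001010)
  AND R1, R2  → R1 = 107 AND 202 = 74 (0b01001010)
Final: R1 = 74

74


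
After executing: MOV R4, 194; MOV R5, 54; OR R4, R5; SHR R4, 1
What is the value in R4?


Register state trace:
  MOV R4, 194  → R4 = 194 (0b11000010)
  MOV R5, 54  → R5 = 54 (0b00110110)
  OR R4, R5  → R4 = 194 OR 54 = 246 (0b11110110)
  SHR R4, 1  → R4 = 246 >> 1 = 123
Final: R4 = 123

123


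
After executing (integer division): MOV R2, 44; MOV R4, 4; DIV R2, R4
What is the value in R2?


Register state trace:
  MOV R2, 44  → R2 = 44
  MOV R4, 4  → R4 = 4
  DIV R2, R4  → R2 = 44 // 4 = 11
Final: R2 = 11

11


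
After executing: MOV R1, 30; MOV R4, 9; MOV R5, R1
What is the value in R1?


Register state trace:
  MOV R1, 30  → R1 = 30
  MOV R4, 9  → R4 = 9
  MOV R5, R1  → R5 = 30
Final: R1 = 30

30


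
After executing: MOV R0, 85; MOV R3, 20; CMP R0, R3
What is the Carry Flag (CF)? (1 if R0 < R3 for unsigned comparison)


Register state trace:
  MOV R0, 85  → R0 = 85
  MOV R3, 20  → R3 = 20
  CMP R0, R3  → unsigned 85 - 20: no borrow
  85 >= 20, so CF = 0
CF = 0

0


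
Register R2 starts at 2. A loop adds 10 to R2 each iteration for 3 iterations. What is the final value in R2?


Starting value: R2 = 2
  Iter 1: R2 = 2 + 10 = 12
  Iter 2: R2 = 12 + 10 = 22
  Iter 3: R2 = 22 + 10 = 32
Final: R2 = 32

32


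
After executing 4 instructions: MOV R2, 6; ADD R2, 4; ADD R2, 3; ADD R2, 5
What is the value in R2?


Register state trace:
  MOV R2, 6  → R2 = 6
  ADD R2, 4  → R2 = 6 + 4 = 10
  ADD R2, 3  → R2 = 10 + 3 = 13
  ADD R2, 5  → R2 = 13 + 5 = 18
Final: R2 = 18

18


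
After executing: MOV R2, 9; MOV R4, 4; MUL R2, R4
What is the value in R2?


Register state trace:
  MOV R2, 9  → R2 = 9
  MOV R4, 4  → R4 = 4
  MUL R2, R4  → R2 = 9 * 4 = 36
Final: R2 = 36

36


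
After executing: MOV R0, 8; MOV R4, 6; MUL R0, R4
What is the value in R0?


Register state trace:
  MOV R0, 8  → R0 = 8
  MOV R4, 6  → R4 = 6
  MUL R0, R4  → R0 = 8 * 6 = 48
Final: R0 = 48

48


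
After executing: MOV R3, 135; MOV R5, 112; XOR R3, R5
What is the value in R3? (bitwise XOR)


Register state trace:
  MOV R3, 135  → R3 = 135 (0b10000111)
  MOV R5, 112  → R5 = 112 (0b01110000)
  XOR R3, R5  → R3 = 135 XOR 112 = 247 (0b11110111)
Final: R3 = 247

247


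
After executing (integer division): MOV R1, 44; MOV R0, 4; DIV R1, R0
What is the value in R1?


Register state trace:
  MOV R1, 44  → R1 = 44
  MOV R0, 4  → R0 = 4
  DIV R1, R0  → R1 = 44 // 4 = 11
Final: R1 = 11

11


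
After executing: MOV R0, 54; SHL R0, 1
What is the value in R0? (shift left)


Register state trace:
  MOV R0, 54  → R0 = 54
  SHL R0, 1  → R0 = 54 << 1 = 54 * 2^1 = 108
Final: R0 = 108

108


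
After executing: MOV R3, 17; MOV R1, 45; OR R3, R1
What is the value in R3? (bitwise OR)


Register state trace:
  MOV R3, 17  → R3 = 17 (0b00010001)
  MOV R1, 45  → R1 = 45 (0b00101101)
  OR R3, R1   → R3 = 17 OR 45 = 61 (0b00111101)
Final: R3 = 61

61


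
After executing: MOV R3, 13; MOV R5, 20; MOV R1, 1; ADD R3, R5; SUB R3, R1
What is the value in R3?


Register state trace:
  MOV R3, 13  → R3 = 13
  MOV R5, 20  → R5 = 20
  MOV R1, 1  → R1 = 1
  ADD R3, R5  → R3 = 13 + 20 = 33
  SUB R3, R1  → R3 = 33 - 1 = 32
Final: R3 = 32

32


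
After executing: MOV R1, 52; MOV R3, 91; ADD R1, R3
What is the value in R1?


Register state trace:
  MOV R1, 52  → R1 = 52
  MOV R3, 91  → R3 = 91
  ADD R1, R3  → R1 = 52 + 91 = 143
Final: R1 = 143

143


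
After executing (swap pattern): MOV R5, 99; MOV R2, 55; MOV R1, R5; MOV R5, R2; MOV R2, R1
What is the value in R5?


Register state trace (swap pattern):
  MOV R5, 99  → R5 = 99
  MOV R2, 55  → R2 = 55
  MOV R1, R5  → R1 = 99  (save R5)
  MOV R5, R2  → R5 = 55  (R5 gets R2's value)
  MOV R2, R1  → R2 = 99  (R2 gets saved value)
Final: R5 = 55

55


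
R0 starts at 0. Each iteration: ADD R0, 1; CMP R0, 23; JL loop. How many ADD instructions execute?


Loop trace (R0 starts at 0, target 23, step 1):
  ADD #1: R0 = 0 + 1 = 1  → 1 < 23, loop
  ADD #2: R0 = 1 + 1 = 2  → 2 < 23, loop
  ADD #3: R0 = 2 + 1 = 3  → 3 < 23, loop
  ADD #4: R0 = 3 + 1 = 4  → 4 < 23, loop
  ADD #5: R0 = 4 + 1 = 5  → 5 < 23, loop
  ADD #6: R0 = 5 + 1 = 6  → 6 < 23, loop
  ADD #7: R0 = 6 + 1 = 7  → 7 < 23, loop
  ADD #8: R0 = 7 + 1 = 8  → 8 < 23, loop
  ADD #9: R0 = 8 + 1 = 9  → 9 < 23, loop
  ADD #10: R0 = 9 + 1 = 10  → 10 < 23, loop
  ADD #11: R0 = 10 + 1 = 11  → 11 < 23, loop
  ADD #12: R0 = 11 + 1 = 12  → 12 < 23, loop
  ADD #13: R0 = 12 + 1 = 13  → 13 < 23, loop
  ADD #14: R0 = 13 + 1 = 14  → 14 < 23, loop
  ADD #15: R0 = 14 + 1 = 15  → 15 < 23, loop
  ADD #16: R0 = 15 + 1 = 16  → 16 < 23, loop
  ADD #17: R0 = 16 + 1 = 17  → 17 < 23, loop
  ADD #18: R0 = 17 + 1 = 18  → 18 < 23, loop
  ADD #19: R0 = 18 + 1 = 19  → 19 < 23, loop
  ADD #20: R0 = 19 + 1 = 20  → 20 < 23, loop
  ADD #21: R0 = 20 + 1 = 21  → 21 < 23, loop
  ADD #22: R0 = 21 + 1 = 22  → 22 < 23, loop
  ADD #23: R0 = 22 + 1 = 23  → 23 >= 23, exit
Total ADD instructions: 23

23


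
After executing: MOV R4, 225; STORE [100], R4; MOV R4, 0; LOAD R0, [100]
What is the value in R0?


Register and memory trace:
  MOV R4, 225  → R4 = 225
  STORE [100], R4  → mem[100] = 225
  MOV R4, 0  → R4 = 0
  LOAD R0, [100]  → R0 = mem[100] = 225
Final: R0 = 225

225


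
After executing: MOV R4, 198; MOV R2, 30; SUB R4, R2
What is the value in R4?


Register state trace:
  MOV R4, 198  → R4 = 198
  MOV R2, 30  → R2 = 30
  SUB R4, R2  → R4 = 198 - 30 = 168
Final: R4 = 168

168


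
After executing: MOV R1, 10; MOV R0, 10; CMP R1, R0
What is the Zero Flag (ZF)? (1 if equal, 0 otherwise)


Register state trace:
  MOV R1, 10  → R1 = 10
  MOV R0, 10  → R0 = 10
  CMP R1, R0  → computes 10 - 10 = 0
  Result is zero, so values are equal
ZF = 1

1


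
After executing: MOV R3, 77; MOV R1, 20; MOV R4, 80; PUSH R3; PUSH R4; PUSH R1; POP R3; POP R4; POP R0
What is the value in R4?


Stack trace (top is rightmost):
  MOV R3, 77  → R3 = 77
  MOV R1, 20  → R1 = 20
  MOV R4, 80  → R4 = 80
  PUSH R3  → stack: [77]
  PUSH R4  → stack: [77, 80]
  PUSH R1  → stack: [77, 80, 20]
  POP R3  → R3 = 20, stack: [77, 80]
  POP R4  → R4 = 80, stack: [77]
  POP R0  → R0 = 77, stack: []
Final: R4 = 80

80


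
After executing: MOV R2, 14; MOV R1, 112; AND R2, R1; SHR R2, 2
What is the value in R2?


Register state trace:
  MOV R2, 14  → R2 = 14 (0b00001110)
  MOV R1, 112  → R1 = 112 (0b01110000)
  AND R2, R1  → R2 = 14 AND 112 = 0 (0b00000000)
  SHR R2, 2  → R2 = 0 >> 2 = 0
Final: R2 = 0

0


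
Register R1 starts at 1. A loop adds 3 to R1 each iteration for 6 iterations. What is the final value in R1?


Starting value: R1 = 1
  Iter 1: R1 = 1 + 3 = 4
  Iter 2: R1 = 4 + 3 = 7
  Iter 3: R1 = 7 + 3 = 10
  Iter 4: R1 = 10 + 3 = 13
  Iter 5: R1 = 13 + 3 = 16
  Iter 6: R1 = 16 + 3 = 19
Final: R1 = 19

19


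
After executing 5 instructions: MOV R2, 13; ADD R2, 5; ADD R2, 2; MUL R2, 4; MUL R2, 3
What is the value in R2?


Register state trace:
  MOV R2, 13  → R2 = 13
  ADD R2, 5  → R2 = 13 + 5 = 18
  ADD R2, 2  → R2 = 18 + 2 = 20
  MUL R2, 4  → R2 = 20 * 4 = 80
  MUL R2, 3  → R2 = 80 * 3 = 240
Final: R2 = 240

240


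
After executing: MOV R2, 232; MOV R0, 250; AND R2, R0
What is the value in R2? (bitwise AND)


Register state trace:
  MOV R2, 232  → R2 = 232 (0b11101000)
  MOV R0, 250  → R0 = 250 (0b11111010)
  AND R2, R0  → R2 = 232 AND 250 = 232 (0b11101000)
Final: R2 = 232

232


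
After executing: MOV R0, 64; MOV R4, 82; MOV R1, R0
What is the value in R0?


Register state trace:
  MOV R0, 64  → R0 = 64
  MOV R4, 82  → R4 = 82
  MOV R1, R0  → R1 = 64
Final: R0 = 64

64


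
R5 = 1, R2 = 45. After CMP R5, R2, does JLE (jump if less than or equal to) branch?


Trace:
  R5 = 1, R2 = 45
  CMP R5, R2  → compares 1 vs 45
  JLE checks: is 1 less than or equal to 45?
  1 < 45, so condition is true
Branch taken: Yes

Yes


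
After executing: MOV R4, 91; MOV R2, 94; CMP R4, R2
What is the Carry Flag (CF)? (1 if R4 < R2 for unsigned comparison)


Register state trace:
  MOV R4, 91  → R4 = 91
  MOV R2, 94  → R2 = 94
  CMP R4, R2  → unsigned 91 - 94: borrow occurs
  91 < 94, so CF = 1
CF = 1

1


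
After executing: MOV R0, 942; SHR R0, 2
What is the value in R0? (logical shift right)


Register state trace:
  MOV R0, 942  → R0 = 942
  SHR R0, 2  → R0 = 942 >> 2 = 942 // 2^2 = 235
Final: R0 = 235

235


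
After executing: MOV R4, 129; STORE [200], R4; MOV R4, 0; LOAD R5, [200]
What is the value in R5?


Register and memory trace:
  MOV R4, 129  → R4 = 129
  STORE [200], R4  → mem[200] = 129
  MOV R4, 0  → R4 = 0
  LOAD R5, [200]  → R5 = mem[200] = 129
Final: R5 = 129

129


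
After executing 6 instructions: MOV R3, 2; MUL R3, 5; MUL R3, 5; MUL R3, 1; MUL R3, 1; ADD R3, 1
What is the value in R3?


Register state trace:
  MOV R3, 2  → R3 = 2
  MUL R3, 5  → R3 = 2 * 5 = 10
  MUL R3, 5  → R3 = 10 * 5 = 50
  MUL R3, 1  → R3 = 50 * 1 = 50
  MUL R3, 1  → R3 = 50 * 1 = 50
  ADD R3, 1  → R3 = 50 + 1 = 51
Final: R3 = 51

51


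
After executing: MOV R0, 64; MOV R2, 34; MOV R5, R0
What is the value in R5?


Register state trace:
  MOV R0, 64  → R0 = 64
  MOV R2, 34  → R2 = 34
  MOV R5, R0  → R5 = 64
Final: R5 = 64

64


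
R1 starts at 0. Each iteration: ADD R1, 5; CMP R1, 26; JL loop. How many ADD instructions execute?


Loop trace (R1 starts at 0, target 26, step 5):
  ADD #1: R1 = 0 + 5 = 5  → 5 < 26, loop
  ADD #2: R1 = 5 + 5 = 10  → 10 < 26, loop
  ADD #3: R1 = 10 + 5 = 15  → 15 < 26, loop
  ADD #4: R1 = 15 + 5 = 20  → 20 < 26, loop
  ADD #5: R1 = 20 + 5 = 25  → 25 < 26, loop
  ADD #6: R1 = 25 + 5 = 30  → 30 >= 26, exit
Total ADD instructions: 6

6


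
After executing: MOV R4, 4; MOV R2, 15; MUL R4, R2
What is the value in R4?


Register state trace:
  MOV R4, 4  → R4 = 4
  MOV R2, 15  → R2 = 15
  MUL R4, R2  → R4 = 4 * 15 = 60
Final: R4 = 60

60


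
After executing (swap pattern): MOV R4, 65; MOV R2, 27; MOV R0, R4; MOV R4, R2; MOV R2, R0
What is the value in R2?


Register state trace (swap pattern):
  MOV R4, 65  → R4 = 65
  MOV R2, 27  → R2 = 27
  MOV R0, R4  → R0 = 65  (save R4)
  MOV R4, R2  → R4 = 27  (R4 gets R2's value)
  MOV R2, R0  → R2 = 65  (R2 gets saved value)
Final: R2 = 65

65


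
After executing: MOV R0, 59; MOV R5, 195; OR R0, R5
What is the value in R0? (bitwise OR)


Register state trace:
  MOV R0, 59  → R0 = 59 (0b00111011)
  MOV R5, 195  → R5 = 195 (0b11000011)
  OR R0, R5   → R0 = 59 OR 195 = 251 (0b11111011)
Final: R0 = 251

251


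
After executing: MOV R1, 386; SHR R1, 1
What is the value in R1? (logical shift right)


Register state trace:
  MOV R1, 386  → R1 = 386
  SHR R1, 1  → R1 = 386 >> 1 = 386 // 2^1 = 193
Final: R1 = 193

193


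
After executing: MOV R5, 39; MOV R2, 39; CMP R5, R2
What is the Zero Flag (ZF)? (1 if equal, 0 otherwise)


Register state trace:
  MOV R5, 39  → R5 = 39
  MOV R2, 39  → R2 = 39
  CMP R5, R2  → computes 39 - 39 = 0
  Result is zero, so values are equal
ZF = 1

1
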